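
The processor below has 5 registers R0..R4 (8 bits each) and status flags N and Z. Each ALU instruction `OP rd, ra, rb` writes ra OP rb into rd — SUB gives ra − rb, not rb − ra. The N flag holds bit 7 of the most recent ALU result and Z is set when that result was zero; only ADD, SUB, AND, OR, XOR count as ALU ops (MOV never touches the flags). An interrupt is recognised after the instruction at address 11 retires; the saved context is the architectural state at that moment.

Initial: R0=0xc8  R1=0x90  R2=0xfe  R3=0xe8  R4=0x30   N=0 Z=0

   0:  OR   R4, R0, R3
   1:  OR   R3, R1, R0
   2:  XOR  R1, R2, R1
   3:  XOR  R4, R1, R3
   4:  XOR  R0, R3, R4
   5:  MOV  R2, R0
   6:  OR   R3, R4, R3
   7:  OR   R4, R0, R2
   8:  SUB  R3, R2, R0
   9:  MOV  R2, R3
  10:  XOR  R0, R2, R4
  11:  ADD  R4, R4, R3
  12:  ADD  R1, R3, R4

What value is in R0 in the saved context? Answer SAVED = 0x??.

SAVED = 0x6e

after  0: R0=0xc8 R1=0x90 R2=0xfe R3=0xe8 R4=0xe8  N=1 Z=0
after  1: R0=0xc8 R1=0x90 R2=0xfe R3=0xd8 R4=0xe8  N=1 Z=0
after  2: R0=0xc8 R1=0x6e R2=0xfe R3=0xd8 R4=0xe8  N=0 Z=0
after  3: R0=0xc8 R1=0x6e R2=0xfe R3=0xd8 R4=0xb6  N=1 Z=0
after  4: R0=0x6e R1=0x6e R2=0xfe R3=0xd8 R4=0xb6  N=0 Z=0
after  5: R0=0x6e R1=0x6e R2=0x6e R3=0xd8 R4=0xb6  N=0 Z=0
after  6: R0=0x6e R1=0x6e R2=0x6e R3=0xfe R4=0xb6  N=1 Z=0
after  7: R0=0x6e R1=0x6e R2=0x6e R3=0xfe R4=0x6e  N=0 Z=0
after  8: R0=0x6e R1=0x6e R2=0x6e R3=0x00 R4=0x6e  N=0 Z=1
after  9: R0=0x6e R1=0x6e R2=0x00 R3=0x00 R4=0x6e  N=0 Z=1
after 10: R0=0x6e R1=0x6e R2=0x00 R3=0x00 R4=0x6e  N=0 Z=0
after 11: R0=0x6e R1=0x6e R2=0x00 R3=0x00 R4=0x6e  N=0 Z=0
-- IRQ taken; context saved, return-PC = 12 --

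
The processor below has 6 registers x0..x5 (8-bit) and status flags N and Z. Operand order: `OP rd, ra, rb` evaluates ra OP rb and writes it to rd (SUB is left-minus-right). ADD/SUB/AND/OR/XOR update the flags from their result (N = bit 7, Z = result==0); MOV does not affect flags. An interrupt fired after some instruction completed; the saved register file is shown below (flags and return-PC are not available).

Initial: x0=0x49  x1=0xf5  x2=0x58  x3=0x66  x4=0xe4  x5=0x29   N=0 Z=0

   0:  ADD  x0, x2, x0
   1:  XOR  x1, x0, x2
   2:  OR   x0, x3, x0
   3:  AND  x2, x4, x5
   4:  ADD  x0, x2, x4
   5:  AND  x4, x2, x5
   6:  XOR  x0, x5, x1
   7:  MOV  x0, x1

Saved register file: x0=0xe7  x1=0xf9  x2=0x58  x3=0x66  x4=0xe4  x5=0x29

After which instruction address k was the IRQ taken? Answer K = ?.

after  0: x0=0xa1 x1=0xf5 x2=0x58 x3=0x66 x4=0xe4 x5=0x29  N=1 Z=0
after  1: x0=0xa1 x1=0xf9 x2=0x58 x3=0x66 x4=0xe4 x5=0x29  N=1 Z=0
after  2: x0=0xe7 x1=0xf9 x2=0x58 x3=0x66 x4=0xe4 x5=0x29  N=1 Z=0
-- IRQ taken; context saved, return-PC = 3 --

K = 2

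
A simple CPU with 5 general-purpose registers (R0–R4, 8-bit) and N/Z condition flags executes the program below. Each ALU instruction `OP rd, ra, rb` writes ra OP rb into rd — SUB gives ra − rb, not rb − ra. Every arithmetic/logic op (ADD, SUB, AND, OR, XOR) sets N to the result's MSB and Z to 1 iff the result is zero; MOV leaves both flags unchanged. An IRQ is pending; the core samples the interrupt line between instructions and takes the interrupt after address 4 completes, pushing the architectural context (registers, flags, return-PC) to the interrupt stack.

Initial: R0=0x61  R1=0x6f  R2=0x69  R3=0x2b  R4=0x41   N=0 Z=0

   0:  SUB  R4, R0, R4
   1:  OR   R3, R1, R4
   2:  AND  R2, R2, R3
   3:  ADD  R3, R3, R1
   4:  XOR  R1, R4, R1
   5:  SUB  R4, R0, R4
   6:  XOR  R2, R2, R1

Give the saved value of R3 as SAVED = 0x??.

after  0: R0=0x61 R1=0x6f R2=0x69 R3=0x2b R4=0x20  N=0 Z=0
after  1: R0=0x61 R1=0x6f R2=0x69 R3=0x6f R4=0x20  N=0 Z=0
after  2: R0=0x61 R1=0x6f R2=0x69 R3=0x6f R4=0x20  N=0 Z=0
after  3: R0=0x61 R1=0x6f R2=0x69 R3=0xde R4=0x20  N=1 Z=0
after  4: R0=0x61 R1=0x4f R2=0x69 R3=0xde R4=0x20  N=0 Z=0
-- IRQ taken; context saved, return-PC = 5 --

SAVED = 0xde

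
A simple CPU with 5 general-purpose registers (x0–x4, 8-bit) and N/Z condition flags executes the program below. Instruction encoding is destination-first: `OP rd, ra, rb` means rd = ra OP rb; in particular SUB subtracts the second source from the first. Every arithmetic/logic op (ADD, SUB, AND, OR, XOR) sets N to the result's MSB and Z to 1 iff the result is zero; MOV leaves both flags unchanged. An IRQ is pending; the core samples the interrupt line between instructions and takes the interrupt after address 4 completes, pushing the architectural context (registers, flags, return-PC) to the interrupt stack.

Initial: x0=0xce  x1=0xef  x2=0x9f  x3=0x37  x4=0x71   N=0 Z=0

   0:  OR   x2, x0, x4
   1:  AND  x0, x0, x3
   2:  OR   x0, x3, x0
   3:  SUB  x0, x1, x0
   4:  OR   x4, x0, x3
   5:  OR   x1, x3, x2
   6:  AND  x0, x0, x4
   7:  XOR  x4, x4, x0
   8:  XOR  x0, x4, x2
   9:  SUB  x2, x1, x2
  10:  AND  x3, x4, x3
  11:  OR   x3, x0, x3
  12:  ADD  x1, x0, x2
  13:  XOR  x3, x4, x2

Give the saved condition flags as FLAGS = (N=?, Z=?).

after  0: x0=0xce x1=0xef x2=0xff x3=0x37 x4=0x71  N=1 Z=0
after  1: x0=0x06 x1=0xef x2=0xff x3=0x37 x4=0x71  N=0 Z=0
after  2: x0=0x37 x1=0xef x2=0xff x3=0x37 x4=0x71  N=0 Z=0
after  3: x0=0xb8 x1=0xef x2=0xff x3=0x37 x4=0x71  N=1 Z=0
after  4: x0=0xb8 x1=0xef x2=0xff x3=0x37 x4=0xbf  N=1 Z=0
-- IRQ taken; context saved, return-PC = 5 --

FLAGS = (N=1, Z=0)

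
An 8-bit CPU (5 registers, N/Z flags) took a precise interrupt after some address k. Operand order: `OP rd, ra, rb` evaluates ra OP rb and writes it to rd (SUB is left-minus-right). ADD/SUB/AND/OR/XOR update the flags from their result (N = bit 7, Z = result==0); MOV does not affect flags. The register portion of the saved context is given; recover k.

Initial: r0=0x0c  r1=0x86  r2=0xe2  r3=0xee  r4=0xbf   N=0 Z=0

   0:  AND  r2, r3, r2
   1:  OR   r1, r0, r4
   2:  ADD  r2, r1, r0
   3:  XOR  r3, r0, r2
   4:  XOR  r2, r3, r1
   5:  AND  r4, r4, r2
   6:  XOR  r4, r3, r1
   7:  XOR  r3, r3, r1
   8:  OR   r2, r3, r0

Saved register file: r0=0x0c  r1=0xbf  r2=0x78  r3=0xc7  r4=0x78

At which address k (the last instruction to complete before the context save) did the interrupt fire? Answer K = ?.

after  0: r0=0x0c r1=0x86 r2=0xe2 r3=0xee r4=0xbf  N=1 Z=0
after  1: r0=0x0c r1=0xbf r2=0xe2 r3=0xee r4=0xbf  N=1 Z=0
after  2: r0=0x0c r1=0xbf r2=0xcb r3=0xee r4=0xbf  N=1 Z=0
after  3: r0=0x0c r1=0xbf r2=0xcb r3=0xc7 r4=0xbf  N=1 Z=0
after  4: r0=0x0c r1=0xbf r2=0x78 r3=0xc7 r4=0xbf  N=0 Z=0
after  5: r0=0x0c r1=0xbf r2=0x78 r3=0xc7 r4=0x38  N=0 Z=0
after  6: r0=0x0c r1=0xbf r2=0x78 r3=0xc7 r4=0x78  N=0 Z=0
-- IRQ taken; context saved, return-PC = 7 --

K = 6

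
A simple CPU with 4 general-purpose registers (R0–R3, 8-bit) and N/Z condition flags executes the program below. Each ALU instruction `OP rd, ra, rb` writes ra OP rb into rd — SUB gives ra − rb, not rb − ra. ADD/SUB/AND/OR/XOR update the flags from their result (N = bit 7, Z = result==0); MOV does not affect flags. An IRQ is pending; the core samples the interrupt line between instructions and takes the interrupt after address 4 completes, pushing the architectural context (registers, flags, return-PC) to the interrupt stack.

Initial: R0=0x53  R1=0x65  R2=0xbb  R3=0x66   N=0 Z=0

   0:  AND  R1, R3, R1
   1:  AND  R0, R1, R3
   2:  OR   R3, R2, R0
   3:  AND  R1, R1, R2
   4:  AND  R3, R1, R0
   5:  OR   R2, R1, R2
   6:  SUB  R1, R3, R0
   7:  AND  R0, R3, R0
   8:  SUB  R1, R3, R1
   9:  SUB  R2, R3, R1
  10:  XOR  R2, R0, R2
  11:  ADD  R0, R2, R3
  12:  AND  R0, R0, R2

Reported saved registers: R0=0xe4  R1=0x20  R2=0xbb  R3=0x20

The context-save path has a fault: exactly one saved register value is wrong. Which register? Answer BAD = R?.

BAD = R0

after  0: R0=0x53 R1=0x64 R2=0xbb R3=0x66  N=0 Z=0
after  1: R0=0x64 R1=0x64 R2=0xbb R3=0x66  N=0 Z=0
after  2: R0=0x64 R1=0x64 R2=0xbb R3=0xff  N=1 Z=0
after  3: R0=0x64 R1=0x20 R2=0xbb R3=0xff  N=0 Z=0
after  4: R0=0x64 R1=0x20 R2=0xbb R3=0x20  N=0 Z=0
-- IRQ taken; context saved, return-PC = 5 --
mismatch: R0: reported 0xe4 vs actual 0x64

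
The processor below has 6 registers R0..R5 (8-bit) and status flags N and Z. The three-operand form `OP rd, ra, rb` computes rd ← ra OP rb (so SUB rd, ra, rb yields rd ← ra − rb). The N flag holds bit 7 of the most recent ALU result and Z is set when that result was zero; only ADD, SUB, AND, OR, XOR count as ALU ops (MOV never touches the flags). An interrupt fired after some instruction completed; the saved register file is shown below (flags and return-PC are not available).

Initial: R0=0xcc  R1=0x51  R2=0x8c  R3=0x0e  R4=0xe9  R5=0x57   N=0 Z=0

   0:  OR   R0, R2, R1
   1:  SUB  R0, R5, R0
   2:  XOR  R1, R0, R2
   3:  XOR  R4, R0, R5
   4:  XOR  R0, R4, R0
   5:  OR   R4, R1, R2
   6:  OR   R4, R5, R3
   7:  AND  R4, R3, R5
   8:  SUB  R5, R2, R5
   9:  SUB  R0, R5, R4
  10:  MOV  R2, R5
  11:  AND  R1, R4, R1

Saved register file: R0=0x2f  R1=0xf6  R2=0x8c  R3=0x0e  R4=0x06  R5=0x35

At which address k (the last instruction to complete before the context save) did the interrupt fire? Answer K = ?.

K = 9

after  0: R0=0xdd R1=0x51 R2=0x8c R3=0x0e R4=0xe9 R5=0x57  N=1 Z=0
after  1: R0=0x7a R1=0x51 R2=0x8c R3=0x0e R4=0xe9 R5=0x57  N=0 Z=0
after  2: R0=0x7a R1=0xf6 R2=0x8c R3=0x0e R4=0xe9 R5=0x57  N=1 Z=0
after  3: R0=0x7a R1=0xf6 R2=0x8c R3=0x0e R4=0x2d R5=0x57  N=0 Z=0
after  4: R0=0x57 R1=0xf6 R2=0x8c R3=0x0e R4=0x2d R5=0x57  N=0 Z=0
after  5: R0=0x57 R1=0xf6 R2=0x8c R3=0x0e R4=0xfe R5=0x57  N=1 Z=0
after  6: R0=0x57 R1=0xf6 R2=0x8c R3=0x0e R4=0x5f R5=0x57  N=0 Z=0
after  7: R0=0x57 R1=0xf6 R2=0x8c R3=0x0e R4=0x06 R5=0x57  N=0 Z=0
after  8: R0=0x57 R1=0xf6 R2=0x8c R3=0x0e R4=0x06 R5=0x35  N=0 Z=0
after  9: R0=0x2f R1=0xf6 R2=0x8c R3=0x0e R4=0x06 R5=0x35  N=0 Z=0
-- IRQ taken; context saved, return-PC = 10 --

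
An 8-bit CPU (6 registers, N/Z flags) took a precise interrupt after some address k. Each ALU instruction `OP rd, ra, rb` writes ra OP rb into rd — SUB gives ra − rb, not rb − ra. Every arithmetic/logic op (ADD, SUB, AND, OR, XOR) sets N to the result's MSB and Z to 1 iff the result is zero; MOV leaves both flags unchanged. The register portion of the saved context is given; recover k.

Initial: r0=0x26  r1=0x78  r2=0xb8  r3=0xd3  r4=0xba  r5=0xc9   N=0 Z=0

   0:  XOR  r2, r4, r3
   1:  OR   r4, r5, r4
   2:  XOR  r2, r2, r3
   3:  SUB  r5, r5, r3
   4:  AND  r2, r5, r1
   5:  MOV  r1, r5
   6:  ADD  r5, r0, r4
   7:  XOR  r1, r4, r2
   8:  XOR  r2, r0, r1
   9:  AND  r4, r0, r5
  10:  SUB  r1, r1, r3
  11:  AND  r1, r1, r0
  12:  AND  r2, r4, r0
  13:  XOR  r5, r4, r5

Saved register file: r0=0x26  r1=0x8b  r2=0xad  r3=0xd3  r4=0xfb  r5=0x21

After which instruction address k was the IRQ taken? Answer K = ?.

after  0: r0=0x26 r1=0x78 r2=0x69 r3=0xd3 r4=0xba r5=0xc9  N=0 Z=0
after  1: r0=0x26 r1=0x78 r2=0x69 r3=0xd3 r4=0xfb r5=0xc9  N=1 Z=0
after  2: r0=0x26 r1=0x78 r2=0xba r3=0xd3 r4=0xfb r5=0xc9  N=1 Z=0
after  3: r0=0x26 r1=0x78 r2=0xba r3=0xd3 r4=0xfb r5=0xf6  N=1 Z=0
after  4: r0=0x26 r1=0x78 r2=0x70 r3=0xd3 r4=0xfb r5=0xf6  N=0 Z=0
after  5: r0=0x26 r1=0xf6 r2=0x70 r3=0xd3 r4=0xfb r5=0xf6  N=0 Z=0
after  6: r0=0x26 r1=0xf6 r2=0x70 r3=0xd3 r4=0xfb r5=0x21  N=0 Z=0
after  7: r0=0x26 r1=0x8b r2=0x70 r3=0xd3 r4=0xfb r5=0x21  N=1 Z=0
after  8: r0=0x26 r1=0x8b r2=0xad r3=0xd3 r4=0xfb r5=0x21  N=1 Z=0
-- IRQ taken; context saved, return-PC = 9 --

K = 8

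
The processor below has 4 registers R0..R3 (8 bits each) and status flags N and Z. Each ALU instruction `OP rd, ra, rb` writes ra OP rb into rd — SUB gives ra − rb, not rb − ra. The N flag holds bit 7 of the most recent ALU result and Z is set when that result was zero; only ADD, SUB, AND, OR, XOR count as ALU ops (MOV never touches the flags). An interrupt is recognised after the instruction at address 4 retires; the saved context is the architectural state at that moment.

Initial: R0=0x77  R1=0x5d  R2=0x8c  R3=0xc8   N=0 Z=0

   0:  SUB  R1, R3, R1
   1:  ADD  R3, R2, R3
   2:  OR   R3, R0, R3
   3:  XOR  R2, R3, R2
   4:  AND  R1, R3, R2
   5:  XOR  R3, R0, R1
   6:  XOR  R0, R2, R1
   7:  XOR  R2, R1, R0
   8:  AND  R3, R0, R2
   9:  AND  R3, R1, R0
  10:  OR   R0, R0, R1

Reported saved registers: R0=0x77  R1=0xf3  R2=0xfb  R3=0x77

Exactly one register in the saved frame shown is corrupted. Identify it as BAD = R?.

BAD = R1

after  0: R0=0x77 R1=0x6b R2=0x8c R3=0xc8  N=0 Z=0
after  1: R0=0x77 R1=0x6b R2=0x8c R3=0x54  N=0 Z=0
after  2: R0=0x77 R1=0x6b R2=0x8c R3=0x77  N=0 Z=0
after  3: R0=0x77 R1=0x6b R2=0xfb R3=0x77  N=1 Z=0
after  4: R0=0x77 R1=0x73 R2=0xfb R3=0x77  N=0 Z=0
-- IRQ taken; context saved, return-PC = 5 --
mismatch: R1: reported 0xf3 vs actual 0x73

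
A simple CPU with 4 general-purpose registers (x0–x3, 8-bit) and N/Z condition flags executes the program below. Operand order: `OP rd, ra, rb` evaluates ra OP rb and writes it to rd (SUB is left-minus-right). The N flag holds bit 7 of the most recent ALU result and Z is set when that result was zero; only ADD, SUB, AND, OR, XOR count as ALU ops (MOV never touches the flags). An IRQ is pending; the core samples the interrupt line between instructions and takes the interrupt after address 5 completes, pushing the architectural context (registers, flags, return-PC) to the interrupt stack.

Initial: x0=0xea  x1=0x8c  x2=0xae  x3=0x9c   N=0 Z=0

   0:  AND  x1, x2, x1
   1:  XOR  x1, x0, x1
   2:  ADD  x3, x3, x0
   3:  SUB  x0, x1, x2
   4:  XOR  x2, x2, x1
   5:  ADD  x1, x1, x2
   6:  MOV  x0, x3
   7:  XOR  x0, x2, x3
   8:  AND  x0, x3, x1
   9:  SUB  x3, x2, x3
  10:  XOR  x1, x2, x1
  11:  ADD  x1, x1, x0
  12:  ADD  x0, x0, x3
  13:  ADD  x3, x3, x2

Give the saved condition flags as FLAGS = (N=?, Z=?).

after  0: x0=0xea x1=0x8c x2=0xae x3=0x9c  N=1 Z=0
after  1: x0=0xea x1=0x66 x2=0xae x3=0x9c  N=0 Z=0
after  2: x0=0xea x1=0x66 x2=0xae x3=0x86  N=1 Z=0
after  3: x0=0xb8 x1=0x66 x2=0xae x3=0x86  N=1 Z=0
after  4: x0=0xb8 x1=0x66 x2=0xc8 x3=0x86  N=1 Z=0
after  5: x0=0xb8 x1=0x2e x2=0xc8 x3=0x86  N=0 Z=0
-- IRQ taken; context saved, return-PC = 6 --

FLAGS = (N=0, Z=0)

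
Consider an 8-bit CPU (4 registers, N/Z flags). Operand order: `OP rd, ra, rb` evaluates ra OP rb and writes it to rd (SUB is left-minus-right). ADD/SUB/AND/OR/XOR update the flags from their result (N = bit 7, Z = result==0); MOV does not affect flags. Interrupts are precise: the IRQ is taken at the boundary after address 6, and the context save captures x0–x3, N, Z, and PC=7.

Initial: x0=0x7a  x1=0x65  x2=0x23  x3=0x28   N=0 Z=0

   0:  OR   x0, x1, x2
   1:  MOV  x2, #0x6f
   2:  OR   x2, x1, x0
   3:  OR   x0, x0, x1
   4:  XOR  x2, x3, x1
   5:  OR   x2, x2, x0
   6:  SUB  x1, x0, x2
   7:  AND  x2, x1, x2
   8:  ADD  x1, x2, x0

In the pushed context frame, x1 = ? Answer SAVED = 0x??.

after  0: x0=0x67 x1=0x65 x2=0x23 x3=0x28  N=0 Z=0
after  1: x0=0x67 x1=0x65 x2=0x6f x3=0x28  N=0 Z=0
after  2: x0=0x67 x1=0x65 x2=0x67 x3=0x28  N=0 Z=0
after  3: x0=0x67 x1=0x65 x2=0x67 x3=0x28  N=0 Z=0
after  4: x0=0x67 x1=0x65 x2=0x4d x3=0x28  N=0 Z=0
after  5: x0=0x67 x1=0x65 x2=0x6f x3=0x28  N=0 Z=0
after  6: x0=0x67 x1=0xf8 x2=0x6f x3=0x28  N=1 Z=0
-- IRQ taken; context saved, return-PC = 7 --

SAVED = 0xf8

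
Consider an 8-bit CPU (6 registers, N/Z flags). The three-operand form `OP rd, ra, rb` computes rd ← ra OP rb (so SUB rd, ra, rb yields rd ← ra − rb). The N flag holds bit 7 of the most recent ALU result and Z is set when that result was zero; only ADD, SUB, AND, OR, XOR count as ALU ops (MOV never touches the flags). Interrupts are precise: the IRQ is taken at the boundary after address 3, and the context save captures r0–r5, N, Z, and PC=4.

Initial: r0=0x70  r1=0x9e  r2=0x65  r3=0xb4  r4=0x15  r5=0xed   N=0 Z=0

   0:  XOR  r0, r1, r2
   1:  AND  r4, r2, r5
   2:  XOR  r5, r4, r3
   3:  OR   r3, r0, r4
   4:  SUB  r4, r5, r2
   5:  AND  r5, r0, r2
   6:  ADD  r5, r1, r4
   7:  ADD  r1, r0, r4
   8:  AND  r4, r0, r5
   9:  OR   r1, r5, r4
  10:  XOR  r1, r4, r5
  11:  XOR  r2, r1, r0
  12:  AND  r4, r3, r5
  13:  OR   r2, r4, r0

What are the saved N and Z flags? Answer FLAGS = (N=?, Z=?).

FLAGS = (N=1, Z=0)

after  0: r0=0xfb r1=0x9e r2=0x65 r3=0xb4 r4=0x15 r5=0xed  N=1 Z=0
after  1: r0=0xfb r1=0x9e r2=0x65 r3=0xb4 r4=0x65 r5=0xed  N=0 Z=0
after  2: r0=0xfb r1=0x9e r2=0x65 r3=0xb4 r4=0x65 r5=0xd1  N=1 Z=0
after  3: r0=0xfb r1=0x9e r2=0x65 r3=0xff r4=0x65 r5=0xd1  N=1 Z=0
-- IRQ taken; context saved, return-PC = 4 --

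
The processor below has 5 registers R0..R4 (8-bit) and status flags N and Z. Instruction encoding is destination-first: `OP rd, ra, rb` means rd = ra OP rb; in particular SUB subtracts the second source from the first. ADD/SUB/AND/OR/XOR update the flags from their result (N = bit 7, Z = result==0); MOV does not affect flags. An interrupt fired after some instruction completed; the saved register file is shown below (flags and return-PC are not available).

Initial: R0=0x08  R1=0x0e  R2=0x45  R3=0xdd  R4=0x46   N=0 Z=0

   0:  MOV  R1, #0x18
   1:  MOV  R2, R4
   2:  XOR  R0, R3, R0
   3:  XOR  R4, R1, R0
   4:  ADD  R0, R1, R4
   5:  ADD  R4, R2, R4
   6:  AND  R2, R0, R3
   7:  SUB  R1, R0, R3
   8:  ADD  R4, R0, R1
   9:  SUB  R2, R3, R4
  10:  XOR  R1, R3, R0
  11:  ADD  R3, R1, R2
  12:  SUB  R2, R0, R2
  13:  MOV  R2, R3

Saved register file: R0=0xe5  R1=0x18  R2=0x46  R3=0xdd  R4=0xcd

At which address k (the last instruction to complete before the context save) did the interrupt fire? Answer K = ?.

after  0: R0=0x08 R1=0x18 R2=0x45 R3=0xdd R4=0x46  N=0 Z=0
after  1: R0=0x08 R1=0x18 R2=0x46 R3=0xdd R4=0x46  N=0 Z=0
after  2: R0=0xd5 R1=0x18 R2=0x46 R3=0xdd R4=0x46  N=1 Z=0
after  3: R0=0xd5 R1=0x18 R2=0x46 R3=0xdd R4=0xcd  N=1 Z=0
after  4: R0=0xe5 R1=0x18 R2=0x46 R3=0xdd R4=0xcd  N=1 Z=0
-- IRQ taken; context saved, return-PC = 5 --

K = 4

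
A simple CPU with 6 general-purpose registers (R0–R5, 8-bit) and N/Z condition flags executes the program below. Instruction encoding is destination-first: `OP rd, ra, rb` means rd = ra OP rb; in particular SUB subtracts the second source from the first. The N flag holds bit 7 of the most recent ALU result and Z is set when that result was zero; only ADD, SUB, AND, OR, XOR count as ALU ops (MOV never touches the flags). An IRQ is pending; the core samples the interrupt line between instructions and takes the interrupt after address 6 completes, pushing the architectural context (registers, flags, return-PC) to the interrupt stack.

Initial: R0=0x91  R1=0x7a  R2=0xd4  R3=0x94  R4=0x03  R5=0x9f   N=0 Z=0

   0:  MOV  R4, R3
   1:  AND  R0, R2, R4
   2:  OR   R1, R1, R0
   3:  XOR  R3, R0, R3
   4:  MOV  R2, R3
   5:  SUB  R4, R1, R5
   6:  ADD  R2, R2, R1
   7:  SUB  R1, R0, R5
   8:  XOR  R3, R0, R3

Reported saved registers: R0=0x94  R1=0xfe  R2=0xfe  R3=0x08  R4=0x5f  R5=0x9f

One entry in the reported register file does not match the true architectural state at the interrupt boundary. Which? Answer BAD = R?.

after  0: R0=0x91 R1=0x7a R2=0xd4 R3=0x94 R4=0x94 R5=0x9f  N=0 Z=0
after  1: R0=0x94 R1=0x7a R2=0xd4 R3=0x94 R4=0x94 R5=0x9f  N=1 Z=0
after  2: R0=0x94 R1=0xfe R2=0xd4 R3=0x94 R4=0x94 R5=0x9f  N=1 Z=0
after  3: R0=0x94 R1=0xfe R2=0xd4 R3=0x00 R4=0x94 R5=0x9f  N=0 Z=1
after  4: R0=0x94 R1=0xfe R2=0x00 R3=0x00 R4=0x94 R5=0x9f  N=0 Z=1
after  5: R0=0x94 R1=0xfe R2=0x00 R3=0x00 R4=0x5f R5=0x9f  N=0 Z=0
after  6: R0=0x94 R1=0xfe R2=0xfe R3=0x00 R4=0x5f R5=0x9f  N=1 Z=0
-- IRQ taken; context saved, return-PC = 7 --
mismatch: R3: reported 0x08 vs actual 0x00

BAD = R3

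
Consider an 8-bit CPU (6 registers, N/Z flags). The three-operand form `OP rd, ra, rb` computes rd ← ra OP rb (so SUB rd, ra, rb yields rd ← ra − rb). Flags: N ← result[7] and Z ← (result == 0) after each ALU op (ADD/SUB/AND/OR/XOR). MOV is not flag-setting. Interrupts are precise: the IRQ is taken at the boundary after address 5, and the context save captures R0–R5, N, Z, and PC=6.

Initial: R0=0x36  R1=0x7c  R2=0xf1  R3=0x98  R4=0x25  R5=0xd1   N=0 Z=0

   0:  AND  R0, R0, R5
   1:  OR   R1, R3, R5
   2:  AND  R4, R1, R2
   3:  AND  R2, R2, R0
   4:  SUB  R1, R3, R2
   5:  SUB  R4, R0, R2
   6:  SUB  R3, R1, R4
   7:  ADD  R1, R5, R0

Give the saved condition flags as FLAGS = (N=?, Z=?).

after  0: R0=0x10 R1=0x7c R2=0xf1 R3=0x98 R4=0x25 R5=0xd1  N=0 Z=0
after  1: R0=0x10 R1=0xd9 R2=0xf1 R3=0x98 R4=0x25 R5=0xd1  N=1 Z=0
after  2: R0=0x10 R1=0xd9 R2=0xf1 R3=0x98 R4=0xd1 R5=0xd1  N=1 Z=0
after  3: R0=0x10 R1=0xd9 R2=0x10 R3=0x98 R4=0xd1 R5=0xd1  N=0 Z=0
after  4: R0=0x10 R1=0x88 R2=0x10 R3=0x98 R4=0xd1 R5=0xd1  N=1 Z=0
after  5: R0=0x10 R1=0x88 R2=0x10 R3=0x98 R4=0x00 R5=0xd1  N=0 Z=1
-- IRQ taken; context saved, return-PC = 6 --

FLAGS = (N=0, Z=1)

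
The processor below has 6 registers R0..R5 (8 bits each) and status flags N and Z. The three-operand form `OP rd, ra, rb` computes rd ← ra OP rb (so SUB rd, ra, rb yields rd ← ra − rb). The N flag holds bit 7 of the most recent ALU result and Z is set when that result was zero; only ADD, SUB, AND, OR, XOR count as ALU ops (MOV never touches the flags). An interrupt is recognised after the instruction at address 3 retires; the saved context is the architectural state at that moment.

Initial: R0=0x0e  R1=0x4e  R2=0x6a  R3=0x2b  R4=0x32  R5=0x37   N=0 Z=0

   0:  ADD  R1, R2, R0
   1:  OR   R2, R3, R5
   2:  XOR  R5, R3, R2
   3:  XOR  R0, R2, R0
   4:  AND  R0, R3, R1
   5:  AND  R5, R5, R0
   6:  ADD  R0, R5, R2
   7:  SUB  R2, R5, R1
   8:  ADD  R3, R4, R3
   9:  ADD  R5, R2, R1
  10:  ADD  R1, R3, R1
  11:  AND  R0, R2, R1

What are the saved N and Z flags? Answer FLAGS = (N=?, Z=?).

FLAGS = (N=0, Z=0)

after  0: R0=0x0e R1=0x78 R2=0x6a R3=0x2b R4=0x32 R5=0x37  N=0 Z=0
after  1: R0=0x0e R1=0x78 R2=0x3f R3=0x2b R4=0x32 R5=0x37  N=0 Z=0
after  2: R0=0x0e R1=0x78 R2=0x3f R3=0x2b R4=0x32 R5=0x14  N=0 Z=0
after  3: R0=0x31 R1=0x78 R2=0x3f R3=0x2b R4=0x32 R5=0x14  N=0 Z=0
-- IRQ taken; context saved, return-PC = 4 --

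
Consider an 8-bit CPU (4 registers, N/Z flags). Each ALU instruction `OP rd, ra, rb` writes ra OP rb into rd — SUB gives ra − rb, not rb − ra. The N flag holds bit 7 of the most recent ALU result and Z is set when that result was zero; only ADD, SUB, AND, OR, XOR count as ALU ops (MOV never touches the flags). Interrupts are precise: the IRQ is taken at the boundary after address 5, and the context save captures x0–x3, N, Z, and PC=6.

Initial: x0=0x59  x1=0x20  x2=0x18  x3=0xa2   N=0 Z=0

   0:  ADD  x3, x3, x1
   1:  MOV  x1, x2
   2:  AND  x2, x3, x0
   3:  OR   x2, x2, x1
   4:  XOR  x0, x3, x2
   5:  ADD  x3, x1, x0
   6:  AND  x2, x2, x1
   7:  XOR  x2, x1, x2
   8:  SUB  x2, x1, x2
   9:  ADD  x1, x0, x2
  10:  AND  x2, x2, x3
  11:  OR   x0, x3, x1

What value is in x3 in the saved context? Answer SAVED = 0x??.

SAVED = 0xb2

after  0: x0=0x59 x1=0x20 x2=0x18 x3=0xc2  N=1 Z=0
after  1: x0=0x59 x1=0x18 x2=0x18 x3=0xc2  N=1 Z=0
after  2: x0=0x59 x1=0x18 x2=0x40 x3=0xc2  N=0 Z=0
after  3: x0=0x59 x1=0x18 x2=0x58 x3=0xc2  N=0 Z=0
after  4: x0=0x9a x1=0x18 x2=0x58 x3=0xc2  N=1 Z=0
after  5: x0=0x9a x1=0x18 x2=0x58 x3=0xb2  N=1 Z=0
-- IRQ taken; context saved, return-PC = 6 --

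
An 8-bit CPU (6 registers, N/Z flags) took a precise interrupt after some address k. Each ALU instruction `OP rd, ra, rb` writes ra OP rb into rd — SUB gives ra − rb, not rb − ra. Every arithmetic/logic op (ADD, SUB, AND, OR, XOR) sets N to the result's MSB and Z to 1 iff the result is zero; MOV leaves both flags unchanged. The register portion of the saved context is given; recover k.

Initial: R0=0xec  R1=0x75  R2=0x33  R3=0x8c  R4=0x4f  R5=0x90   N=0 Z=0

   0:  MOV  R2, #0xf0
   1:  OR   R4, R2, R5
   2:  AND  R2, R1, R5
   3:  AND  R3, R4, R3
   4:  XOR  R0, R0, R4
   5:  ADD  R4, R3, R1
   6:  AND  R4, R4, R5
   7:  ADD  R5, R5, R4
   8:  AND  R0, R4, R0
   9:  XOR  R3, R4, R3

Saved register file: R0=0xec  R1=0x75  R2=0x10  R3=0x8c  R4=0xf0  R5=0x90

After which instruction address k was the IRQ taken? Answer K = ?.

after  0: R0=0xec R1=0x75 R2=0xf0 R3=0x8c R4=0x4f R5=0x90  N=0 Z=0
after  1: R0=0xec R1=0x75 R2=0xf0 R3=0x8c R4=0xf0 R5=0x90  N=1 Z=0
after  2: R0=0xec R1=0x75 R2=0x10 R3=0x8c R4=0xf0 R5=0x90  N=0 Z=0
-- IRQ taken; context saved, return-PC = 3 --

K = 2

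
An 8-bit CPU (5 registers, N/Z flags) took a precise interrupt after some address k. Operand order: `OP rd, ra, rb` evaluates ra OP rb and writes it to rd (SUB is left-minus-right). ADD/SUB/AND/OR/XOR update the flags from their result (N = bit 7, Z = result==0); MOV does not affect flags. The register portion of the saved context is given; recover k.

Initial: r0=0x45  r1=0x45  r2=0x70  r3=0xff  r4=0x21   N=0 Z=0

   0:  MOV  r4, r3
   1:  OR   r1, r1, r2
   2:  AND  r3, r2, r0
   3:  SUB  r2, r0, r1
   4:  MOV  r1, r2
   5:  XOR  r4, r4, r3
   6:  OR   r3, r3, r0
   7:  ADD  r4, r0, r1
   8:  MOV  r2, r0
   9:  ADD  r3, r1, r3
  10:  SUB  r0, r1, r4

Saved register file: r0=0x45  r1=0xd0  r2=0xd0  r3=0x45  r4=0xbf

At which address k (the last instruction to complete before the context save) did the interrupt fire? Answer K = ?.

after  0: r0=0x45 r1=0x45 r2=0x70 r3=0xff r4=0xff  N=0 Z=0
after  1: r0=0x45 r1=0x75 r2=0x70 r3=0xff r4=0xff  N=0 Z=0
after  2: r0=0x45 r1=0x75 r2=0x70 r3=0x40 r4=0xff  N=0 Z=0
after  3: r0=0x45 r1=0x75 r2=0xd0 r3=0x40 r4=0xff  N=1 Z=0
after  4: r0=0x45 r1=0xd0 r2=0xd0 r3=0x40 r4=0xff  N=1 Z=0
after  5: r0=0x45 r1=0xd0 r2=0xd0 r3=0x40 r4=0xbf  N=1 Z=0
after  6: r0=0x45 r1=0xd0 r2=0xd0 r3=0x45 r4=0xbf  N=0 Z=0
-- IRQ taken; context saved, return-PC = 7 --

K = 6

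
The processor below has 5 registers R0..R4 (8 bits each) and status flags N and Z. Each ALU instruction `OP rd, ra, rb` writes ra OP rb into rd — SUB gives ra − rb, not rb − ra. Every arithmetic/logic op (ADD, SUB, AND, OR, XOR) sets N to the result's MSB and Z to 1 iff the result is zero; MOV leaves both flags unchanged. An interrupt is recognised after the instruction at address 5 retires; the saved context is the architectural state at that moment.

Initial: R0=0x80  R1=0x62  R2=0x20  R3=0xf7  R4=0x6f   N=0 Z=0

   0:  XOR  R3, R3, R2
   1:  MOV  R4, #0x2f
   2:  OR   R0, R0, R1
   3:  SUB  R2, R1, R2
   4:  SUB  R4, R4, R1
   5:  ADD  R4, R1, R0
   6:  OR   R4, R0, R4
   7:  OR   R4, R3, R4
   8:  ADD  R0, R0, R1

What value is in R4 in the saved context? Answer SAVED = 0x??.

after  0: R0=0x80 R1=0x62 R2=0x20 R3=0xd7 R4=0x6f  N=1 Z=0
after  1: R0=0x80 R1=0x62 R2=0x20 R3=0xd7 R4=0x2f  N=1 Z=0
after  2: R0=0xe2 R1=0x62 R2=0x20 R3=0xd7 R4=0x2f  N=1 Z=0
after  3: R0=0xe2 R1=0x62 R2=0x42 R3=0xd7 R4=0x2f  N=0 Z=0
after  4: R0=0xe2 R1=0x62 R2=0x42 R3=0xd7 R4=0xcd  N=1 Z=0
after  5: R0=0xe2 R1=0x62 R2=0x42 R3=0xd7 R4=0x44  N=0 Z=0
-- IRQ taken; context saved, return-PC = 6 --

SAVED = 0x44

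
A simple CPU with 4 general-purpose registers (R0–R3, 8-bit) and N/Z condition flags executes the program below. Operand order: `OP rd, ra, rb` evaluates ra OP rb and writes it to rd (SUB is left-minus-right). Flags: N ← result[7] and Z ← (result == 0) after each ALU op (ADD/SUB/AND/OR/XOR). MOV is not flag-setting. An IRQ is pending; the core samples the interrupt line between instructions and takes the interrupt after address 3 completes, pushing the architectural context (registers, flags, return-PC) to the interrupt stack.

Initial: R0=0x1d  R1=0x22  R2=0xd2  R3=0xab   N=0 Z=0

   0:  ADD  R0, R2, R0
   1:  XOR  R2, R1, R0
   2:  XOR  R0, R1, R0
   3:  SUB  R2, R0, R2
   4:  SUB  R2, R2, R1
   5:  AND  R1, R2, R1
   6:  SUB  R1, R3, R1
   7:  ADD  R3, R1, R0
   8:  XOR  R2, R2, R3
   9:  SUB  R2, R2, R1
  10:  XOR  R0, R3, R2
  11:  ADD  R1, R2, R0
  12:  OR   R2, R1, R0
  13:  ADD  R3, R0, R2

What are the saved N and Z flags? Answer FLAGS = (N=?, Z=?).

FLAGS = (N=0, Z=1)

after  0: R0=0xef R1=0x22 R2=0xd2 R3=0xab  N=1 Z=0
after  1: R0=0xef R1=0x22 R2=0xcd R3=0xab  N=1 Z=0
after  2: R0=0xcd R1=0x22 R2=0xcd R3=0xab  N=1 Z=0
after  3: R0=0xcd R1=0x22 R2=0x00 R3=0xab  N=0 Z=1
-- IRQ taken; context saved, return-PC = 4 --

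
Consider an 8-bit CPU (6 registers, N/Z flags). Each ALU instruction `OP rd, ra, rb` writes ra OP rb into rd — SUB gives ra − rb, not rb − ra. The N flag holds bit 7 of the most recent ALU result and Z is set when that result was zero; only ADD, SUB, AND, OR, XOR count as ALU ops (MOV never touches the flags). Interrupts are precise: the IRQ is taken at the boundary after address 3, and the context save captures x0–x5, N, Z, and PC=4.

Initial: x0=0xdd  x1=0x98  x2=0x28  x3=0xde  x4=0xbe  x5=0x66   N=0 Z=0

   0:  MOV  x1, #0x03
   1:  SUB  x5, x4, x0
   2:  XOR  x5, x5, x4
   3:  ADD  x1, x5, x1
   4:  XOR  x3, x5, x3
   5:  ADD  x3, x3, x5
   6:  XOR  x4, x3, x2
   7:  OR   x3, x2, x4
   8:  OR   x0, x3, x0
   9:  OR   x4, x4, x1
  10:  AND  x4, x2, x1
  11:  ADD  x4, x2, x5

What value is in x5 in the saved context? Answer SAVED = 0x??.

SAVED = 0x5f

after  0: x0=0xdd x1=0x03 x2=0x28 x3=0xde x4=0xbe x5=0x66  N=0 Z=0
after  1: x0=0xdd x1=0x03 x2=0x28 x3=0xde x4=0xbe x5=0xe1  N=1 Z=0
after  2: x0=0xdd x1=0x03 x2=0x28 x3=0xde x4=0xbe x5=0x5f  N=0 Z=0
after  3: x0=0xdd x1=0x62 x2=0x28 x3=0xde x4=0xbe x5=0x5f  N=0 Z=0
-- IRQ taken; context saved, return-PC = 4 --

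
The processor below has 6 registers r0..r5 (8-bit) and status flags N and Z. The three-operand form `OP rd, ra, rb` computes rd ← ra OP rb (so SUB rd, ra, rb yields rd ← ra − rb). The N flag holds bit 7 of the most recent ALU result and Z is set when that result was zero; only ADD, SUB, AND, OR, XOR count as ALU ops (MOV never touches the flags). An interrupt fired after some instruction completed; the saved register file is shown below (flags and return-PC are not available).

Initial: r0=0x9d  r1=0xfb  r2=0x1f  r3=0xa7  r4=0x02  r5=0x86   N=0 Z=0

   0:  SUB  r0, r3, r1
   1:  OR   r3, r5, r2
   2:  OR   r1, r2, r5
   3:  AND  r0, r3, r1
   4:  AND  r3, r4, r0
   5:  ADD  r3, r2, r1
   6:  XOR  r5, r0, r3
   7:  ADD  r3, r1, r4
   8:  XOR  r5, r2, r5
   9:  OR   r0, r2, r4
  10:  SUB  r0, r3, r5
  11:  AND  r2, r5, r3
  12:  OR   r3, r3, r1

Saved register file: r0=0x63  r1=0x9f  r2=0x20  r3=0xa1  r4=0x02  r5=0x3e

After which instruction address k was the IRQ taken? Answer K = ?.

after  0: r0=0xac r1=0xfb r2=0x1f r3=0xa7 r4=0x02 r5=0x86  N=1 Z=0
after  1: r0=0xac r1=0xfb r2=0x1f r3=0x9f r4=0x02 r5=0x86  N=1 Z=0
after  2: r0=0xac r1=0x9f r2=0x1f r3=0x9f r4=0x02 r5=0x86  N=1 Z=0
after  3: r0=0x9f r1=0x9f r2=0x1f r3=0x9f r4=0x02 r5=0x86  N=1 Z=0
after  4: r0=0x9f r1=0x9f r2=0x1f r3=0x02 r4=0x02 r5=0x86  N=0 Z=0
after  5: r0=0x9f r1=0x9f r2=0x1f r3=0xbe r4=0x02 r5=0x86  N=1 Z=0
after  6: r0=0x9f r1=0x9f r2=0x1f r3=0xbe r4=0x02 r5=0x21  N=0 Z=0
after  7: r0=0x9f r1=0x9f r2=0x1f r3=0xa1 r4=0x02 r5=0x21  N=1 Z=0
after  8: r0=0x9f r1=0x9f r2=0x1f r3=0xa1 r4=0x02 r5=0x3e  N=0 Z=0
after  9: r0=0x1f r1=0x9f r2=0x1f r3=0xa1 r4=0x02 r5=0x3e  N=0 Z=0
after 10: r0=0x63 r1=0x9f r2=0x1f r3=0xa1 r4=0x02 r5=0x3e  N=0 Z=0
after 11: r0=0x63 r1=0x9f r2=0x20 r3=0xa1 r4=0x02 r5=0x3e  N=0 Z=0
-- IRQ taken; context saved, return-PC = 12 --

K = 11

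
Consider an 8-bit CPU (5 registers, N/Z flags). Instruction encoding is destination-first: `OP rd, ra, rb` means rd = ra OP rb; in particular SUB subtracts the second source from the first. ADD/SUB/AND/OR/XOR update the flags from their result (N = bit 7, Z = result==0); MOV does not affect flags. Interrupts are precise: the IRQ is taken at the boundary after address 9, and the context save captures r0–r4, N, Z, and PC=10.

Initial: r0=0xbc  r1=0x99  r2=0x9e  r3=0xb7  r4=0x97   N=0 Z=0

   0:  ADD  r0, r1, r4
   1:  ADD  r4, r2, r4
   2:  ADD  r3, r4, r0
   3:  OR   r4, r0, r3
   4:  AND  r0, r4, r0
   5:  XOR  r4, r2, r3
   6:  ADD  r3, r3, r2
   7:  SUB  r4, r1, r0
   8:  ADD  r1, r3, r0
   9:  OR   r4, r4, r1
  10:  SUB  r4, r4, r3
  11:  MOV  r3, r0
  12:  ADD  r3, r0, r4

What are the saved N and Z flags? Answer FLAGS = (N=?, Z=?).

after  0: r0=0x30 r1=0x99 r2=0x9e r3=0xb7 r4=0x97  N=0 Z=0
after  1: r0=0x30 r1=0x99 r2=0x9e r3=0xb7 r4=0x35  N=0 Z=0
after  2: r0=0x30 r1=0x99 r2=0x9e r3=0x65 r4=0x35  N=0 Z=0
after  3: r0=0x30 r1=0x99 r2=0x9e r3=0x65 r4=0x75  N=0 Z=0
after  4: r0=0x30 r1=0x99 r2=0x9e r3=0x65 r4=0x75  N=0 Z=0
after  5: r0=0x30 r1=0x99 r2=0x9e r3=0x65 r4=0xfb  N=1 Z=0
after  6: r0=0x30 r1=0x99 r2=0x9e r3=0x03 r4=0xfb  N=0 Z=0
after  7: r0=0x30 r1=0x99 r2=0x9e r3=0x03 r4=0x69  N=0 Z=0
after  8: r0=0x30 r1=0x33 r2=0x9e r3=0x03 r4=0x69  N=0 Z=0
after  9: r0=0x30 r1=0x33 r2=0x9e r3=0x03 r4=0x7b  N=0 Z=0
-- IRQ taken; context saved, return-PC = 10 --

FLAGS = (N=0, Z=0)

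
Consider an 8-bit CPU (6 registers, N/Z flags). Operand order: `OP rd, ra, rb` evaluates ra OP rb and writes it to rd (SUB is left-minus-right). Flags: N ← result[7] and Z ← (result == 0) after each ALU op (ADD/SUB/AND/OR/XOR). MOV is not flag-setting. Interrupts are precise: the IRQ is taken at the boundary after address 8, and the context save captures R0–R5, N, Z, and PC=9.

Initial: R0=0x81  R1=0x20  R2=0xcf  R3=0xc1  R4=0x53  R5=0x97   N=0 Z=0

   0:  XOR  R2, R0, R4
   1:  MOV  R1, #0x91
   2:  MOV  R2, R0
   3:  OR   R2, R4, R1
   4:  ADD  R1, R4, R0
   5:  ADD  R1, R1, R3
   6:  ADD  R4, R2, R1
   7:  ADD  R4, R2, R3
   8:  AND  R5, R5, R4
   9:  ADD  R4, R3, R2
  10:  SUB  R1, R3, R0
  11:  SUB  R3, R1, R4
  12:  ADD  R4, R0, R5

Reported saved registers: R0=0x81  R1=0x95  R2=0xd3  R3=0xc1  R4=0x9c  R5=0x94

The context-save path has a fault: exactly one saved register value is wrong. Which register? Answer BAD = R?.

after  0: R0=0x81 R1=0x20 R2=0xd2 R3=0xc1 R4=0x53 R5=0x97  N=1 Z=0
after  1: R0=0x81 R1=0x91 R2=0xd2 R3=0xc1 R4=0x53 R5=0x97  N=1 Z=0
after  2: R0=0x81 R1=0x91 R2=0x81 R3=0xc1 R4=0x53 R5=0x97  N=1 Z=0
after  3: R0=0x81 R1=0x91 R2=0xd3 R3=0xc1 R4=0x53 R5=0x97  N=1 Z=0
after  4: R0=0x81 R1=0xd4 R2=0xd3 R3=0xc1 R4=0x53 R5=0x97  N=1 Z=0
after  5: R0=0x81 R1=0x95 R2=0xd3 R3=0xc1 R4=0x53 R5=0x97  N=1 Z=0
after  6: R0=0x81 R1=0x95 R2=0xd3 R3=0xc1 R4=0x68 R5=0x97  N=0 Z=0
after  7: R0=0x81 R1=0x95 R2=0xd3 R3=0xc1 R4=0x94 R5=0x97  N=1 Z=0
after  8: R0=0x81 R1=0x95 R2=0xd3 R3=0xc1 R4=0x94 R5=0x94  N=1 Z=0
-- IRQ taken; context saved, return-PC = 9 --
mismatch: R4: reported 0x9c vs actual 0x94

BAD = R4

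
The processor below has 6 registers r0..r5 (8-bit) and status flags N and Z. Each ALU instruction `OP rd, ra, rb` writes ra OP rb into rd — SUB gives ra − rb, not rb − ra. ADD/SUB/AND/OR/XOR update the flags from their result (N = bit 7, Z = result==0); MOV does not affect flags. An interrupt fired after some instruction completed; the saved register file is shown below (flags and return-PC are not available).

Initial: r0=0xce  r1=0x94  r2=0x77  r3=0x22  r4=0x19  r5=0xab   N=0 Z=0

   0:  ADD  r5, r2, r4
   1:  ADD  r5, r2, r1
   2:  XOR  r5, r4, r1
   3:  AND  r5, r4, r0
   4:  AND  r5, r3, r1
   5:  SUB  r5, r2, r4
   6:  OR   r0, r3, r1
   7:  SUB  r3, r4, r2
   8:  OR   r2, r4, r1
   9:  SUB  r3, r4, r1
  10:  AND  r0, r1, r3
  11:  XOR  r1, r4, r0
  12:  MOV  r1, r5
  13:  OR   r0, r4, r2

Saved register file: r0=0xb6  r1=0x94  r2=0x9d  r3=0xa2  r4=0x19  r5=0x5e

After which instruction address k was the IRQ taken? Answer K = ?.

after  0: r0=0xce r1=0x94 r2=0x77 r3=0x22 r4=0x19 r5=0x90  N=1 Z=0
after  1: r0=0xce r1=0x94 r2=0x77 r3=0x22 r4=0x19 r5=0x0b  N=0 Z=0
after  2: r0=0xce r1=0x94 r2=0x77 r3=0x22 r4=0x19 r5=0x8d  N=1 Z=0
after  3: r0=0xce r1=0x94 r2=0x77 r3=0x22 r4=0x19 r5=0x08  N=0 Z=0
after  4: r0=0xce r1=0x94 r2=0x77 r3=0x22 r4=0x19 r5=0x00  N=0 Z=1
after  5: r0=0xce r1=0x94 r2=0x77 r3=0x22 r4=0x19 r5=0x5e  N=0 Z=0
after  6: r0=0xb6 r1=0x94 r2=0x77 r3=0x22 r4=0x19 r5=0x5e  N=1 Z=0
after  7: r0=0xb6 r1=0x94 r2=0x77 r3=0xa2 r4=0x19 r5=0x5e  N=1 Z=0
after  8: r0=0xb6 r1=0x94 r2=0x9d r3=0xa2 r4=0x19 r5=0x5e  N=1 Z=0
-- IRQ taken; context saved, return-PC = 9 --

K = 8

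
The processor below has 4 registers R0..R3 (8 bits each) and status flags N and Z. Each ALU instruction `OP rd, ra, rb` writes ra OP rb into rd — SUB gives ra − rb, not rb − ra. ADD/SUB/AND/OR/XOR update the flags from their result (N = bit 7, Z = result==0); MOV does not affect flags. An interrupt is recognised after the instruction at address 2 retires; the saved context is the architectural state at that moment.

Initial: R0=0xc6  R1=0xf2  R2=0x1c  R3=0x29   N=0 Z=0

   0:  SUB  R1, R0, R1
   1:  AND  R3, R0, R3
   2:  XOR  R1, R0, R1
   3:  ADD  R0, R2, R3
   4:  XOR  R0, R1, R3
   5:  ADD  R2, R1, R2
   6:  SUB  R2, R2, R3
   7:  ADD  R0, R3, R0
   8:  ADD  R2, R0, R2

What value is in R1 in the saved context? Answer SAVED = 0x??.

SAVED = 0x12

after  0: R0=0xc6 R1=0xd4 R2=0x1c R3=0x29  N=1 Z=0
after  1: R0=0xc6 R1=0xd4 R2=0x1c R3=0x00  N=0 Z=1
after  2: R0=0xc6 R1=0x12 R2=0x1c R3=0x00  N=0 Z=0
-- IRQ taken; context saved, return-PC = 3 --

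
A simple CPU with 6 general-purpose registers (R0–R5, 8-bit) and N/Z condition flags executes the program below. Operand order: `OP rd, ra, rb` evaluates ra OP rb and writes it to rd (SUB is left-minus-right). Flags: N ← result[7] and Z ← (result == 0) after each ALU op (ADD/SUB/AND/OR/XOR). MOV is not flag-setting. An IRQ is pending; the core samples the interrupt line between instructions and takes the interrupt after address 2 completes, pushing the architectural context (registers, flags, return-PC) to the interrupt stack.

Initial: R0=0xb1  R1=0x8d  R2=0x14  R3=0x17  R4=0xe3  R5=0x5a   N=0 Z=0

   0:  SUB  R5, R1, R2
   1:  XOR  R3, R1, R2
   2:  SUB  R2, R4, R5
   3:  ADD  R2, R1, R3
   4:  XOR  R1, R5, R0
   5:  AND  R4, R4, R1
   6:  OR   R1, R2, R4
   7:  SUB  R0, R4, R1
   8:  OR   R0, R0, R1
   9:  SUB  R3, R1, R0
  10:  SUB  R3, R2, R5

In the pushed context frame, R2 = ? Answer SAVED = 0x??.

after  0: R0=0xb1 R1=0x8d R2=0x14 R3=0x17 R4=0xe3 R5=0x79  N=0 Z=0
after  1: R0=0xb1 R1=0x8d R2=0x14 R3=0x99 R4=0xe3 R5=0x79  N=1 Z=0
after  2: R0=0xb1 R1=0x8d R2=0x6a R3=0x99 R4=0xe3 R5=0x79  N=0 Z=0
-- IRQ taken; context saved, return-PC = 3 --

SAVED = 0x6a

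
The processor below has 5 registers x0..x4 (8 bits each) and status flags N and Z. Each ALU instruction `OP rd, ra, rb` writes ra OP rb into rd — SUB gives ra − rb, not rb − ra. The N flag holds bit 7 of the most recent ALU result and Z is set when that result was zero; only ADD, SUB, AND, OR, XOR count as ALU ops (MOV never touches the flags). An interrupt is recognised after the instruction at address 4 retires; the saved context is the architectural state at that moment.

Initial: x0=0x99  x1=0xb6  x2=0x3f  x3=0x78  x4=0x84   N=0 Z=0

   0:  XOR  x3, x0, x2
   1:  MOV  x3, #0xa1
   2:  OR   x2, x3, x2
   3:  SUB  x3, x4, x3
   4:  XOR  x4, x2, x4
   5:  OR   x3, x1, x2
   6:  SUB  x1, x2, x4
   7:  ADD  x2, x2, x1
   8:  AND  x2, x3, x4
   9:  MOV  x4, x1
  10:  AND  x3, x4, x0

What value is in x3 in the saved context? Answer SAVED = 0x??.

SAVED = 0xe3

after  0: x0=0x99 x1=0xb6 x2=0x3f x3=0xa6 x4=0x84  N=1 Z=0
after  1: x0=0x99 x1=0xb6 x2=0x3f x3=0xa1 x4=0x84  N=1 Z=0
after  2: x0=0x99 x1=0xb6 x2=0xbf x3=0xa1 x4=0x84  N=1 Z=0
after  3: x0=0x99 x1=0xb6 x2=0xbf x3=0xe3 x4=0x84  N=1 Z=0
after  4: x0=0x99 x1=0xb6 x2=0xbf x3=0xe3 x4=0x3b  N=0 Z=0
-- IRQ taken; context saved, return-PC = 5 --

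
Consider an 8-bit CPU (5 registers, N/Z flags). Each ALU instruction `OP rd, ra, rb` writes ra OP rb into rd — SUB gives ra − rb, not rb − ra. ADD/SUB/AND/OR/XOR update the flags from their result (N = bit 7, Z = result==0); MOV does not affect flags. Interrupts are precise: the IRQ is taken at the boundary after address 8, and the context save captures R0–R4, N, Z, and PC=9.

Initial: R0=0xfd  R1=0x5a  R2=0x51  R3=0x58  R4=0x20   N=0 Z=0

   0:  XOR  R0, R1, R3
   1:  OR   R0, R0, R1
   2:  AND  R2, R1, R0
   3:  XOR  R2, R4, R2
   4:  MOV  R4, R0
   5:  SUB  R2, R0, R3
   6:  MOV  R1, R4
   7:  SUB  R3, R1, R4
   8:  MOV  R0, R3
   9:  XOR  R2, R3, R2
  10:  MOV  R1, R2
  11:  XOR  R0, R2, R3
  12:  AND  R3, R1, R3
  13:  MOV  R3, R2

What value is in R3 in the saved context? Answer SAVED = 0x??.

after  0: R0=0x02 R1=0x5a R2=0x51 R3=0x58 R4=0x20  N=0 Z=0
after  1: R0=0x5a R1=0x5a R2=0x51 R3=0x58 R4=0x20  N=0 Z=0
after  2: R0=0x5a R1=0x5a R2=0x5a R3=0x58 R4=0x20  N=0 Z=0
after  3: R0=0x5a R1=0x5a R2=0x7a R3=0x58 R4=0x20  N=0 Z=0
after  4: R0=0x5a R1=0x5a R2=0x7a R3=0x58 R4=0x5a  N=0 Z=0
after  5: R0=0x5a R1=0x5a R2=0x02 R3=0x58 R4=0x5a  N=0 Z=0
after  6: R0=0x5a R1=0x5a R2=0x02 R3=0x58 R4=0x5a  N=0 Z=0
after  7: R0=0x5a R1=0x5a R2=0x02 R3=0x00 R4=0x5a  N=0 Z=1
after  8: R0=0x00 R1=0x5a R2=0x02 R3=0x00 R4=0x5a  N=0 Z=1
-- IRQ taken; context saved, return-PC = 9 --

SAVED = 0x00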